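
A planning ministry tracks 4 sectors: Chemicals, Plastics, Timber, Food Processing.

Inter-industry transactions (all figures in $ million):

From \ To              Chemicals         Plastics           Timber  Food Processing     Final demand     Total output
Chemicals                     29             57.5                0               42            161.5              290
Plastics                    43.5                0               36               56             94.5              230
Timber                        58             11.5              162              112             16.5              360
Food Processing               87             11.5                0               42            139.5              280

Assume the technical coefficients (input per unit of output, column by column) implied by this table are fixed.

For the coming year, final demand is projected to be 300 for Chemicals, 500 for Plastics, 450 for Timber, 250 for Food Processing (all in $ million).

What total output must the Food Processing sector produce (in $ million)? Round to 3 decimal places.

x_4 = 583.221

Technical coefficients a_ij = z_ij / X_j:
  a_11 = 29/290 = 0.10, a_21 = 43.5/290 = 0.15, a_31 = 58/290 = 0.20, a_41 = 87/290 = 0.30
  a_12 = 57.5/230 = 0.25, a_22 = 0/230 = 0.00, a_32 = 11.5/230 = 0.05, a_42 = 11.5/230 = 0.05
  a_13 = 0/360 = 0.00, a_23 = 36/360 = 0.10, a_33 = 162/360 = 0.45, a_43 = 0/360 = 0.00
  a_14 = 42/280 = 0.15, a_24 = 56/280 = 0.20, a_34 = 112/280 = 0.40, a_44 = 42/280 = 0.15
I − A =
  [   0.90    -0.25     0.00    -0.15]
  [  -0.15     1.00    -0.10    -0.20]
  [  -0.20    -0.05     0.55    -0.40]
  [  -0.30    -0.05     0.00     0.85]
Compute the cofactors C_ij = (−1)^(i+j)·(3×3 minor ij) of I−A; the adjugate is their transpose:
adj(I−A) = Cᵀ =
  [ 0.455750   0.121000   0.022000   0.119250]
  [ 0.132125   0.396000   0.072000   0.150375]
  [ 0.300375   0.128000   0.663000   0.395125]
  [ 0.168625   0.066000   0.012000   0.464875]
det(I−A) = Σ_j (I−A)_1j·C_1j = (0.90)(0.455750) + (-0.25)(0.132125) + (0.00)(0.300375) + (-0.15)(0.168625) = 0.35185
(I − A)⁻¹ = adj(I−A) / det(I−A) ≈
  [   1.2953     0.3439     0.0625     0.3389]
  [   0.3755     1.1255     0.2046     0.4274]
  [   0.8537     0.3638     1.8843     1.1230]
  [   0.4793     0.1876     0.0341     1.3212]
x = (I − A)⁻¹ d = adj(I−A)·d / det(I−A), with det(I−A) = 0.35185:
  x_1 = (0.455750·300 + 0.121000·500 + 0.022000·450 + 0.119250·250) / 0.35185 = 236.9375 / 0.35185 ≈ 673.405
  x_2 = (0.132125·300 + 0.396000·500 + 0.072000·450 + 0.150375·250) / 0.35185 = 307.63125 / 0.35185 ≈ 874.325
  x_3 = (0.300375·300 + 0.128000·500 + 0.663000·450 + 0.395125·250) / 0.35185 = 551.24375 / 0.35185 ≈ 1566.701
  x_4 = (0.168625·300 + 0.066000·500 + 0.012000·450 + 0.464875·250) / 0.35185 = 205.20625 / 0.35185 ≈ 583.221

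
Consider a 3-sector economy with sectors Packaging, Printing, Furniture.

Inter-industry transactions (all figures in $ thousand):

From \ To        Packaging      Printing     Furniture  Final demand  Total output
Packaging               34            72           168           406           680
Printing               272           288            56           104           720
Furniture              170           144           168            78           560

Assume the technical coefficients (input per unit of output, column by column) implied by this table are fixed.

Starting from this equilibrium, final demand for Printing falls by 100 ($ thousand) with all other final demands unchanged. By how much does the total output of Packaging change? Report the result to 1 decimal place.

Technical coefficients a_ij = z_ij / X_j:
  a_11 = 34/680 = 0.05, a_21 = 272/680 = 0.40, a_31 = 170/680 = 0.25
  a_12 = 72/720 = 0.10, a_22 = 288/720 = 0.40, a_32 = 144/720 = 0.20
  a_13 = 168/560 = 0.30, a_23 = 56/560 = 0.10, a_33 = 168/560 = 0.30
I − A =
  [   0.95    -0.10    -0.30]
  [  -0.40     0.60    -0.10]
  [  -0.25    -0.20     0.70]
Cofactors of I−A, C_ij = (−1)^(i+j)·(minor ij) (rows/columns in the sector order above):
  C_11 = (0.60)(0.70) − (-0.10)(-0.20) = 0.4000
  C_12 = −[(-0.40)(0.70) − (-0.10)(-0.25)] = 0.3050
  C_13 = (-0.40)(-0.20) − (0.60)(-0.25) = 0.2300
  C_21 = −[(-0.10)(0.70) − (-0.30)(-0.20)] = 0.1300
  C_22 = (0.95)(0.70) − (-0.30)(-0.25) = 0.5900
  C_23 = −[(0.95)(-0.20) − (-0.10)(-0.25)] = 0.2150
  C_31 = (-0.10)(-0.10) − (-0.30)(0.60) = 0.1900
  C_32 = −[(0.95)(-0.10) − (-0.30)(-0.40)] = 0.2150
  C_33 = (0.95)(0.60) − (-0.10)(-0.40) = 0.5300
det(I−A) = Σ_j (I−A)_1j·C_1j = (0.95)(0.4000) + (-0.10)(0.3050) + (-0.30)(0.2300) = 0.2805
adj(I−A) = Cᵀ =
  [ 0.4000   0.1300   0.1900]
  [ 0.3050   0.5900   0.2150]
  [ 0.2300   0.2150   0.5300]
(I − A)⁻¹ = adj(I−A) / det(I−A) ≈
  [   1.4260     0.4635     0.6774]
  [   1.0873     2.1034     0.7665]
  [   0.8200     0.7665     1.8895]
Δx = (I − A)⁻¹ Δd with Δd having -100 in the Printing component and 0 elsewhere.
So Δx_1 = L_12 · (-100), where L_12 = adj(I−A)_12 / det(I−A) = 0.1300 / 0.2805.
Δx_1 = 0.1300 × (-100) / 0.2805 = -13.00 / 0.2805 ≈ -46.3.

Δx_1 = -46.3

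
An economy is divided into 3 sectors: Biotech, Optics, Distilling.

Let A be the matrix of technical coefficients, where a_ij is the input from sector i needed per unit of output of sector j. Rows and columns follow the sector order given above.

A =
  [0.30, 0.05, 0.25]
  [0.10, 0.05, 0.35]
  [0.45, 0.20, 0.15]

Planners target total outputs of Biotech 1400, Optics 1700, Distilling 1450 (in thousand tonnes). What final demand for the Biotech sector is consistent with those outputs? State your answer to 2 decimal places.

I − A =
  [   0.70    -0.05    -0.25]
  [  -0.10     0.95    -0.35]
  [  -0.45    -0.20     0.85]
d = (I − A) x:
  d_1 = (+0.70)·1400 + (-0.05)·1700 + (-0.25)·1450 = 532.50
  d_2 = (-0.10)·1400 + (+0.95)·1700 + (-0.35)·1450 = 967.50
  d_3 = (-0.45)·1400 + (-0.20)·1700 + (+0.85)·1450 = 262.50

d_1 = 532.50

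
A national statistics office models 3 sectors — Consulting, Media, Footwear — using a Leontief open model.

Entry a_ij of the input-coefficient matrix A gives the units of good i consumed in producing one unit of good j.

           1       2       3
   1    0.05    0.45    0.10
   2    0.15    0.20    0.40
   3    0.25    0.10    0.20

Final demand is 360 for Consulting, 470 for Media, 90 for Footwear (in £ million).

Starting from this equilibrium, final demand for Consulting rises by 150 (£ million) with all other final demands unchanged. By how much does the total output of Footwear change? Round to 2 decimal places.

Δx_3 = 71.75

I − A =
  [   0.95    -0.45    -0.10]
  [  -0.15     0.80    -0.40]
  [  -0.25    -0.10     0.80]
Cofactors of I−A, C_ij = (−1)^(i+j)·(minor ij) (rows/columns in the sector order above):
  C_11 = (0.80)(0.80) − (-0.40)(-0.10) = 0.6000
  C_12 = −[(-0.15)(0.80) − (-0.40)(-0.25)] = 0.2200
  C_13 = (-0.15)(-0.10) − (0.80)(-0.25) = 0.2150
  C_21 = −[(-0.45)(0.80) − (-0.10)(-0.10)] = 0.3700
  C_22 = (0.95)(0.80) − (-0.10)(-0.25) = 0.7350
  C_23 = −[(0.95)(-0.10) − (-0.45)(-0.25)] = 0.2075
  C_31 = (-0.45)(-0.40) − (-0.10)(0.80) = 0.2600
  C_32 = −[(0.95)(-0.40) − (-0.10)(-0.15)] = 0.3950
  C_33 = (0.95)(0.80) − (-0.45)(-0.15) = 0.6925
det(I−A) = Σ_j (I−A)_1j·C_1j = (0.95)(0.6000) + (-0.45)(0.2200) + (-0.10)(0.2150) = 0.4495
adj(I−A) = Cᵀ =
  [ 0.6000   0.3700   0.2600]
  [ 0.2200   0.7350   0.3950]
  [ 0.2150   0.2075   0.6925]
(I − A)⁻¹ = adj(I−A) / det(I−A) ≈
  [   1.3348     0.8231     0.5784]
  [   0.4894     1.6352     0.8788]
  [   0.4783     0.4616     1.5406]
Δx = (I − A)⁻¹ Δd with Δd having +150 in the Consulting component and 0 elsewhere.
So Δx_3 = L_31 · (+150), where L_31 = adj(I−A)_31 / det(I−A) = 0.2150 / 0.4495.
Δx_3 = 0.2150 × (+150) / 0.4495 = 32.25 / 0.4495 ≈ 71.75.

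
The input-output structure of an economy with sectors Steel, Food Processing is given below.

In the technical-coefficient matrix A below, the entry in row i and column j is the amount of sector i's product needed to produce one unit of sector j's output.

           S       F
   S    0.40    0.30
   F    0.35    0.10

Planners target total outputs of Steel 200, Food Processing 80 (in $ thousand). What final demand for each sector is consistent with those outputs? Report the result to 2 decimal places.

I − A =
  [   0.60    -0.30]
  [  -0.35     0.90]
d = (I − A) x:
  d_S = (+0.60)·200 + (-0.30)·80 = 96.00
  d_F = (-0.35)·200 + (+0.90)·80 = 2.00

d_S = 96.00, d_F = 2.00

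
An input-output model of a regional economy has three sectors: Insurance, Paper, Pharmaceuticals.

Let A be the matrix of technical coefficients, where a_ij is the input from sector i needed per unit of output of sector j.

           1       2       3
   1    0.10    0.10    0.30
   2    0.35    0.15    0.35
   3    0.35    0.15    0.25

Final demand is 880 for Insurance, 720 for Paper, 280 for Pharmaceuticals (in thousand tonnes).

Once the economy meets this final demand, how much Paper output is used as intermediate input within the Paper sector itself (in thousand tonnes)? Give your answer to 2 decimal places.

z_22 = 339.48

I − A =
  [   0.90    -0.10    -0.30]
  [  -0.35     0.85    -0.35]
  [  -0.35    -0.15     0.75]
Cofactors of I−A, C_ij = (−1)^(i+j)·(minor ij) (rows/columns in the sector order above):
  C_11 = (0.85)(0.75) − (-0.35)(-0.15) = 0.5850
  C_12 = −[(-0.35)(0.75) − (-0.35)(-0.35)] = 0.3850
  C_13 = (-0.35)(-0.15) − (0.85)(-0.35) = 0.3500
  C_21 = −[(-0.10)(0.75) − (-0.30)(-0.15)] = 0.1200
  C_22 = (0.90)(0.75) − (-0.30)(-0.35) = 0.5700
  C_23 = −[(0.90)(-0.15) − (-0.10)(-0.35)] = 0.1700
  C_31 = (-0.10)(-0.35) − (-0.30)(0.85) = 0.2900
  C_32 = −[(0.90)(-0.35) − (-0.30)(-0.35)] = 0.4200
  C_33 = (0.90)(0.85) − (-0.10)(-0.35) = 0.7300
det(I−A) = Σ_j (I−A)_1j·C_1j = (0.90)(0.5850) + (-0.10)(0.3850) + (-0.30)(0.3500) = 0.3830
adj(I−A) = Cᵀ =
  [ 0.5850   0.1200   0.2900]
  [ 0.3850   0.5700   0.4200]
  [ 0.3500   0.1700   0.7300]
(I − A)⁻¹ = adj(I−A) / det(I−A) ≈
  [   1.5274     0.3133     0.7572]
  [   1.0052     1.4883     1.0966]
  [   0.9138     0.4439     1.9060]
First solve x = (I − A)⁻¹ d = adj(I−A)·d / det(I−A); in particular x_2 = (0.3850·880 + 0.5700·720 + 0.4200·280) / 0.3830 = 866.80 / 0.3830 ≈ 2263.1854.
Intermediate flow from 2 to 2: z_22 = a_22 · x_2 = 0.15 × 866.80 / 0.3830 = 130.02 / 0.3830 ≈ 339.48.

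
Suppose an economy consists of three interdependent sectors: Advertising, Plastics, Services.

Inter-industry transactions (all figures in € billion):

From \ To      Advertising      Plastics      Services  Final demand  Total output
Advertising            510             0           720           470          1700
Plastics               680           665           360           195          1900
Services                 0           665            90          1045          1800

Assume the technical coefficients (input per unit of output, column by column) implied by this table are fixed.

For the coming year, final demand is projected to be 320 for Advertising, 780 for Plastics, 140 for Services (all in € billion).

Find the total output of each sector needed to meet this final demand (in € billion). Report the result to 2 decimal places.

Technical coefficients a_ij = z_ij / X_j:
  a_AA = 510/1700 = 0.30, a_PA = 680/1700 = 0.40, a_SA = 0/1700 = 0.00
  a_AP = 0/1900 = 0.00, a_PP = 665/1900 = 0.35, a_SP = 665/1900 = 0.35
  a_AS = 720/1800 = 0.40, a_PS = 360/1800 = 0.20, a_SS = 90/1800 = 0.05
I − A =
  [   0.70     0.00    -0.40]
  [  -0.40     0.65    -0.20]
  [   0.00    -0.35     0.95]
Cofactors of I−A, C_ij = (−1)^(i+j)·(minor ij) (rows/columns in the sector order above):
  C_11 = (0.65)(0.95) − (-0.20)(-0.35) = 0.5475
  C_12 = −[(-0.40)(0.95) − (-0.20)(0.00)] = 0.3800
  C_13 = (-0.40)(-0.35) − (0.65)(0.00) = 0.1400
  C_21 = −[(0.00)(0.95) − (-0.40)(-0.35)] = 0.1400
  C_22 = (0.70)(0.95) − (-0.40)(0.00) = 0.6650
  C_23 = −[(0.70)(-0.35) − (0.00)(0.00)] = 0.2450
  C_31 = (0.00)(-0.20) − (-0.40)(0.65) = 0.2600
  C_32 = −[(0.70)(-0.20) − (-0.40)(-0.40)] = 0.3000
  C_33 = (0.70)(0.65) − (0.00)(-0.40) = 0.4550
det(I−A) = Σ_j (I−A)_1j·C_1j = (0.70)(0.5475) + (0.00)(0.3800) + (-0.40)(0.1400) = 0.32725
adj(I−A) = Cᵀ =
  [ 0.5475   0.1400   0.2600]
  [ 0.3800   0.6650   0.3000]
  [ 0.1400   0.2450   0.4550]
(I − A)⁻¹ = adj(I−A) / det(I−A) ≈
  [   1.6730     0.4278     0.7945]
  [   1.1612     2.0321     0.9167]
  [   0.4278     0.7487     1.3904]
x = (I − A)⁻¹ d = adj(I−A)·d / det(I−A), with det(I−A) = 0.32725:
  x_A = (0.5475·320 + 0.1400·780 + 0.2600·140) / 0.32725 = 320.80 / 0.32725 ≈ 980.29
  x_P = (0.3800·320 + 0.6650·780 + 0.3000·140) / 0.32725 = 682.30 / 0.32725 ≈ 2084.95
  x_S = (0.1400·320 + 0.2450·780 + 0.4550·140) / 0.32725 = 299.60 / 0.32725 ≈ 915.51

x_A = 980.29, x_P = 2084.95, x_S = 915.51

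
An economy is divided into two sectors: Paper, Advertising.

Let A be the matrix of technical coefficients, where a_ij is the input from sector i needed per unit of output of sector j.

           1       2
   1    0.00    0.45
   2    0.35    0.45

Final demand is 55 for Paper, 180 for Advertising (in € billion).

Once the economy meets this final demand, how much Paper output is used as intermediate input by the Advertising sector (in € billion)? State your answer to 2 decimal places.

I − A =
  [   1.00    -0.45]
  [  -0.35     0.55]
det(I−A) = (1.00)(0.55) − (-0.45)(-0.35) = 0.3925
adj(I−A) = [[0.55, 0.45], [0.35, 1.00]]
(I − A)⁻¹ = adj(I−A) / det(I−A) ≈
  [   1.4013     1.1465]
  [   0.8917     2.5478]
First solve x = (I − A)⁻¹ d = adj(I−A)·d / det(I−A); in particular x_2 = (0.35·55 + 1.00·180) / 0.3925 = 199.25 / 0.3925 ≈ 507.6433.
Intermediate flow from 1 to 2: z_12 = a_12 · x_2 = 0.45 × 199.25 / 0.3925 = 89.6625 / 0.3925 ≈ 228.44.

z_12 = 228.44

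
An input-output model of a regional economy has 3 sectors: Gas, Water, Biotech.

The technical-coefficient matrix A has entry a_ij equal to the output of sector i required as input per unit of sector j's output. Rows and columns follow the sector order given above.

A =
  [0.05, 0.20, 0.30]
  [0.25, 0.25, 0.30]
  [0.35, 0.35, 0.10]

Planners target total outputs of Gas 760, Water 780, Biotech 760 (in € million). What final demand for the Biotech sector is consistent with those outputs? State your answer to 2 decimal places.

d_3 = 145.00

I − A =
  [   0.95    -0.20    -0.30]
  [  -0.25     0.75    -0.30]
  [  -0.35    -0.35     0.90]
d = (I − A) x:
  d_1 = (+0.95)·760 + (-0.20)·780 + (-0.30)·760 = 338.00
  d_2 = (-0.25)·760 + (+0.75)·780 + (-0.30)·760 = 167.00
  d_3 = (-0.35)·760 + (-0.35)·780 + (+0.90)·760 = 145.00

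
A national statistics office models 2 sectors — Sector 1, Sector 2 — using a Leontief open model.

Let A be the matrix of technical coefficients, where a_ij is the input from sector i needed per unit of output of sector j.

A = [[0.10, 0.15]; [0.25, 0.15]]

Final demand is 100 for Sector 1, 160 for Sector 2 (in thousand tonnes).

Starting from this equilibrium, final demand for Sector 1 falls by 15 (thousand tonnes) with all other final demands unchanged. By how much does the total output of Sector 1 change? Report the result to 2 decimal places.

Δx_1 = -17.53

I − A =
  [   0.90    -0.15]
  [  -0.25     0.85]
det(I−A) = (0.90)(0.85) − (-0.15)(-0.25) = 0.7275
adj(I−A) = [[0.85, 0.15], [0.25, 0.90]]
(I − A)⁻¹ = adj(I−A) / det(I−A) ≈
  [   1.1684     0.2062]
  [   0.3436     1.2371]
Δx = (I − A)⁻¹ Δd with Δd having -15 in the Sector 1 component and 0 elsewhere.
So Δx_1 = L_11 · (-15), where L_11 = adj(I−A)_11 / det(I−A) = 0.85 / 0.7275.
Δx_1 = 0.85 × (-15) / 0.7275 = -12.75 / 0.7275 ≈ -17.53.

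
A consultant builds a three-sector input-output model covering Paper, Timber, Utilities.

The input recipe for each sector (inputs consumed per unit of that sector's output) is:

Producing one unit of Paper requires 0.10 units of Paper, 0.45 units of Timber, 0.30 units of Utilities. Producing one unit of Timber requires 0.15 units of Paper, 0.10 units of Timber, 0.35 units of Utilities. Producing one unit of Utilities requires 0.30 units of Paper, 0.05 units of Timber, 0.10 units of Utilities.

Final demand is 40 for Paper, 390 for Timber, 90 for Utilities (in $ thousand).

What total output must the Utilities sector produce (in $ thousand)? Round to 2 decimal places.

I − A =
  [   0.90    -0.15    -0.30]
  [  -0.45     0.90    -0.05]
  [  -0.30    -0.35     0.90]
Cofactors of I−A, C_ij = (−1)^(i+j)·(minor ij) (rows/columns in the sector order above):
  C_11 = (0.90)(0.90) − (-0.05)(-0.35) = 0.7925
  C_12 = −[(-0.45)(0.90) − (-0.05)(-0.30)] = 0.4200
  C_13 = (-0.45)(-0.35) − (0.90)(-0.30) = 0.4275
  C_21 = −[(-0.15)(0.90) − (-0.30)(-0.35)] = 0.2400
  C_22 = (0.90)(0.90) − (-0.30)(-0.30) = 0.7200
  C_23 = −[(0.90)(-0.35) − (-0.15)(-0.30)] = 0.3600
  C_31 = (-0.15)(-0.05) − (-0.30)(0.90) = 0.2775
  C_32 = −[(0.90)(-0.05) − (-0.30)(-0.45)] = 0.1800
  C_33 = (0.90)(0.90) − (-0.15)(-0.45) = 0.7425
det(I−A) = Σ_j (I−A)_1j·C_1j = (0.90)(0.7925) + (-0.15)(0.4200) + (-0.30)(0.4275) = 0.5220
adj(I−A) = Cᵀ =
  [ 0.7925   0.2400   0.2775]
  [ 0.4200   0.7200   0.1800]
  [ 0.4275   0.3600   0.7425]
(I − A)⁻¹ = adj(I−A) / det(I−A) ≈
  [   1.5182     0.4598     0.5316]
  [   0.8046     1.3793     0.3448]
  [   0.8190     0.6897     1.4224]
x = (I − A)⁻¹ d = adj(I−A)·d / det(I−A), with det(I−A) = 0.5220:
  x_1 = (0.7925·40 + 0.2400·390 + 0.2775·90) / 0.5220 = 150.275 / 0.5220 ≈ 287.88
  x_2 = (0.4200·40 + 0.7200·390 + 0.1800·90) / 0.5220 = 313.80 / 0.5220 ≈ 601.15
  x_3 = (0.4275·40 + 0.3600·390 + 0.7425·90) / 0.5220 = 224.325 / 0.5220 ≈ 429.74

x_3 = 429.74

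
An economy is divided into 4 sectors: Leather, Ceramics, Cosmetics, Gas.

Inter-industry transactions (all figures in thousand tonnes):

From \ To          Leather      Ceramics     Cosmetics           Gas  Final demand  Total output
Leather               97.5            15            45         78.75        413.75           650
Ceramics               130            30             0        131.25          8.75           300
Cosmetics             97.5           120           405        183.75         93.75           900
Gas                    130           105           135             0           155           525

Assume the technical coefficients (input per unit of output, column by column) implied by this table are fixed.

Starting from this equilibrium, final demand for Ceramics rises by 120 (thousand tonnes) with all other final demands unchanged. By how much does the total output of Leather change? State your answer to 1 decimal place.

Technical coefficients a_ij = z_ij / X_j:
  a_11 = 97.5/650 = 0.15, a_21 = 130/650 = 0.20, a_31 = 97.5/650 = 0.15, a_41 = 130/650 = 0.20
  a_12 = 15/300 = 0.05, a_22 = 30/300 = 0.10, a_32 = 120/300 = 0.40, a_42 = 105/300 = 0.35
  a_13 = 45/900 = 0.05, a_23 = 0/900 = 0.00, a_33 = 405/900 = 0.45, a_43 = 135/900 = 0.15
  a_14 = 78.75/525 = 0.15, a_24 = 131.25/525 = 0.25, a_34 = 183.75/525 = 0.35, a_44 = 0/525 = 0.00
I − A =
  [   0.85    -0.05    -0.05    -0.15]
  [  -0.20     0.90     0.00    -0.25]
  [  -0.15    -0.40     0.55    -0.35]
  [  -0.20    -0.35    -0.15     1.00]
Compute the cofactors C_ij = (−1)^(i+j)·(3×3 minor ij) of I−A; the adjugate is their transpose:
adj(I−A) = Cᵀ =
  [ 0.384625   0.088875   0.062750   0.101875]
  [ 0.132625   0.392000   0.048875   0.135000]
  [ 0.309375   0.451000   0.640625   0.383375]
  [ 0.169750   0.222625   0.125750   0.404500]
det(I−A) = Σ_j (I−A)_1j·C_1j = (0.85)(0.384625) + (-0.05)(0.132625) + (-0.05)(0.309375) + (-0.15)(0.169750) = 0.27936875
(I − A)⁻¹ = adj(I−A) / det(I−A) ≈
  [   1.3768     0.3181     0.2246     0.3647]
  [   0.4747     1.4032     0.1749     0.4832]
  [   1.1074     1.6144     2.2931     1.3723]
  [   0.6076     0.7969     0.4501     1.4479]
Δx = (I − A)⁻¹ Δd with Δd having +120 in the Ceramics component and 0 elsewhere.
So Δx_1 = L_12 · (+120), where L_12 = adj(I−A)_12 / det(I−A) = 0.088875 / 0.27936875.
Δx_1 = 0.088875 × (+120) / 0.27936875 = 10.665 / 0.27936875 ≈ 38.2.

Δx_1 = 38.2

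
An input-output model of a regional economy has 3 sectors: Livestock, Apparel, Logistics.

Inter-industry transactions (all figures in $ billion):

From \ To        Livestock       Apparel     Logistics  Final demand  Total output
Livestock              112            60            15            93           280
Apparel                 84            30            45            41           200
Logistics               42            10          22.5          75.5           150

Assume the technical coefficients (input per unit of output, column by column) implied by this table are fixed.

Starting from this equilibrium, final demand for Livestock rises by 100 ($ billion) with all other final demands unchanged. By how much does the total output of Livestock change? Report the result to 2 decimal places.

Technical coefficients a_ij = z_ij / X_j:
  a_11 = 112/280 = 0.40, a_21 = 84/280 = 0.30, a_31 = 42/280 = 0.15
  a_12 = 60/200 = 0.30, a_22 = 30/200 = 0.15, a_32 = 10/200 = 0.05
  a_13 = 15/150 = 0.10, a_23 = 45/150 = 0.30, a_33 = 22.5/150 = 0.15
I − A =
  [   0.60    -0.30    -0.10]
  [  -0.30     0.85    -0.30]
  [  -0.15    -0.05     0.85]
Cofactors of I−A, C_ij = (−1)^(i+j)·(minor ij) (rows/columns in the sector order above):
  C_11 = (0.85)(0.85) − (-0.30)(-0.05) = 0.7075
  C_12 = −[(-0.30)(0.85) − (-0.30)(-0.15)] = 0.3000
  C_13 = (-0.30)(-0.05) − (0.85)(-0.15) = 0.1425
  C_21 = −[(-0.30)(0.85) − (-0.10)(-0.05)] = 0.2600
  C_22 = (0.60)(0.85) − (-0.10)(-0.15) = 0.4950
  C_23 = −[(0.60)(-0.05) − (-0.30)(-0.15)] = 0.0750
  C_31 = (-0.30)(-0.30) − (-0.10)(0.85) = 0.1750
  C_32 = −[(0.60)(-0.30) − (-0.10)(-0.30)] = 0.2100
  C_33 = (0.60)(0.85) − (-0.30)(-0.30) = 0.4200
det(I−A) = Σ_j (I−A)_1j·C_1j = (0.60)(0.7075) + (-0.30)(0.3000) + (-0.10)(0.1425) = 0.32025
adj(I−A) = Cᵀ =
  [ 0.7075   0.2600   0.1750]
  [ 0.3000   0.4950   0.2100]
  [ 0.1425   0.0750   0.4200]
(I − A)⁻¹ = adj(I−A) / det(I−A) ≈
  [   2.2092     0.8119     0.5464]
  [   0.9368     1.5457     0.6557]
  [   0.4450     0.2342     1.3115]
Δx = (I − A)⁻¹ Δd with Δd having +100 in the Livestock component and 0 elsewhere.
So Δx_1 = L_11 · (+100), where L_11 = adj(I−A)_11 / det(I−A) = 0.7075 / 0.32025.
Δx_1 = 0.7075 × (+100) / 0.32025 = 70.75 / 0.32025 ≈ 220.92.

Δx_1 = 220.92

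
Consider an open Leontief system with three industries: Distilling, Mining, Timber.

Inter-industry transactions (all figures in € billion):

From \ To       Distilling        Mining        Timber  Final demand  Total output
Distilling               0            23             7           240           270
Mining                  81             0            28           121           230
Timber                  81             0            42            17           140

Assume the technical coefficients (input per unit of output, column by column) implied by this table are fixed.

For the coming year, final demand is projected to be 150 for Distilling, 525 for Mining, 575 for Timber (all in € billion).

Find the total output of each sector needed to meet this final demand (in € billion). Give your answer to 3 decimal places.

Technical coefficients a_ij = z_ij / X_j:
  a_DD = 0/270 = 0.00, a_MD = 81/270 = 0.30, a_TD = 81/270 = 0.30
  a_DM = 23/230 = 0.10, a_MM = 0/230 = 0.00, a_TM = 0/230 = 0.00
  a_DT = 7/140 = 0.05, a_MT = 28/140 = 0.20, a_TT = 42/140 = 0.30
I − A =
  [   1.00    -0.10    -0.05]
  [  -0.30     1.00    -0.20]
  [  -0.30     0.00     0.70]
Cofactors of I−A, C_ij = (−1)^(i+j)·(minor ij) (rows/columns in the sector order above):
  C_11 = (1.00)(0.70) − (-0.20)(0.00) = 0.7000
  C_12 = −[(-0.30)(0.70) − (-0.20)(-0.30)] = 0.2700
  C_13 = (-0.30)(0.00) − (1.00)(-0.30) = 0.3000
  C_21 = −[(-0.10)(0.70) − (-0.05)(0.00)] = 0.0700
  C_22 = (1.00)(0.70) − (-0.05)(-0.30) = 0.6850
  C_23 = −[(1.00)(0.00) − (-0.10)(-0.30)] = 0.0300
  C_31 = (-0.10)(-0.20) − (-0.05)(1.00) = 0.0700
  C_32 = −[(1.00)(-0.20) − (-0.05)(-0.30)] = 0.2150
  C_33 = (1.00)(1.00) − (-0.10)(-0.30) = 0.9700
det(I−A) = Σ_j (I−A)_1j·C_1j = (1.00)(0.7000) + (-0.10)(0.2700) + (-0.05)(0.3000) = 0.6580
adj(I−A) = Cᵀ =
  [ 0.7000   0.0700   0.0700]
  [ 0.2700   0.6850   0.2150]
  [ 0.3000   0.0300   0.9700]
(I − A)⁻¹ = adj(I−A) / det(I−A) ≈
  [   1.0638     0.1064     0.1064]
  [   0.4103     1.0410     0.3267]
  [   0.4559     0.0456     1.4742]
x = (I − A)⁻¹ d = adj(I−A)·d / det(I−A), with det(I−A) = 0.6580:
  x_D = (0.7000·150 + 0.0700·525 + 0.0700·575) / 0.6580 = 182.00 / 0.6580 ≈ 276.596
  x_M = (0.2700·150 + 0.6850·525 + 0.2150·575) / 0.6580 = 523.75 / 0.6580 ≈ 795.973
  x_T = (0.3000·150 + 0.0300·525 + 0.9700·575) / 0.6580 = 618.50 / 0.6580 ≈ 939.970

x_D = 276.596, x_M = 795.973, x_T = 939.970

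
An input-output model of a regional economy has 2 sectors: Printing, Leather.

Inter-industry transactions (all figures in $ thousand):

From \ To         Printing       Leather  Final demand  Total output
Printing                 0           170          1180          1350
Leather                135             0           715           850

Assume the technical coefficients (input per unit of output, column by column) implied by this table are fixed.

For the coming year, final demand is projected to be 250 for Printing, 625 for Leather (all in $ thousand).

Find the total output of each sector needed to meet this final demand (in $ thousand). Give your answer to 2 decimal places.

x_P = 382.65, x_L = 663.27

Technical coefficients a_ij = z_ij / X_j:
  a_PP = 0/1350 = 0.00, a_LP = 135/1350 = 0.10
  a_PL = 170/850 = 0.20, a_LL = 0/850 = 0.00
I − A =
  [   1.00    -0.20]
  [  -0.10     1.00]
det(I−A) = (1.00)(1.00) − (-0.20)(-0.10) = 0.9800
adj(I−A) = [[1.00, 0.20], [0.10, 1.00]]
(I − A)⁻¹ = adj(I−A) / det(I−A) ≈
  [   1.0204     0.2041]
  [   0.1020     1.0204]
x = (I − A)⁻¹ d = adj(I−A)·d / det(I−A), with det(I−A) = 0.9800:
  x_P = (1.00·250 + 0.20·625) / 0.9800 = 375.00 / 0.9800 ≈ 382.65
  x_L = (0.10·250 + 1.00·625) / 0.9800 = 650.00 / 0.9800 ≈ 663.27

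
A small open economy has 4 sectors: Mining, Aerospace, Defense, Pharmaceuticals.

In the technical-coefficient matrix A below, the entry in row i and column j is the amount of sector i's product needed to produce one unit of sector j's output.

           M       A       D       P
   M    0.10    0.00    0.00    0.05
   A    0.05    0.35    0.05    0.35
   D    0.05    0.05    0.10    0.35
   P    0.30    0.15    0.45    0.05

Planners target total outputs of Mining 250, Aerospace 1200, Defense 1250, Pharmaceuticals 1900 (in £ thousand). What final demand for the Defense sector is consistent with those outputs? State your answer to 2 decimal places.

I − A =
  [   0.90     0.00     0.00    -0.05]
  [  -0.05     0.65    -0.05    -0.35]
  [  -0.05    -0.05     0.90    -0.35]
  [  -0.30    -0.15    -0.45     0.95]
d = (I − A) x:
  d_M = (+0.90)·250 + (+0.00)·1200 + (+0.00)·1250 + (-0.05)·1900 = 130.00
  d_A = (-0.05)·250 + (+0.65)·1200 + (-0.05)·1250 + (-0.35)·1900 = 40.00
  d_D = (-0.05)·250 + (-0.05)·1200 + (+0.90)·1250 + (-0.35)·1900 = 387.50
  d_P = (-0.30)·250 + (-0.15)·1200 + (-0.45)·1250 + (+0.95)·1900 = 987.50

d_D = 387.50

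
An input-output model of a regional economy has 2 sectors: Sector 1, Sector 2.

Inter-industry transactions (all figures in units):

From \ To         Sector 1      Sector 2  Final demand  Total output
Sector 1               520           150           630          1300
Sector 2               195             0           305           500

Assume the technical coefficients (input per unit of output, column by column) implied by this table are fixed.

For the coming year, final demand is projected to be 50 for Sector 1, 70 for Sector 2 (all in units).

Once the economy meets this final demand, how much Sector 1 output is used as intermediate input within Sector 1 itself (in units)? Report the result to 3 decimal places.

z_11 = 51.171

Technical coefficients a_ij = z_ij / X_j:
  a_11 = 520/1300 = 0.40, a_21 = 195/1300 = 0.15
  a_12 = 150/500 = 0.30, a_22 = 0/500 = 0.00
I − A =
  [   0.60    -0.30]
  [  -0.15     1.00]
det(I−A) = (0.60)(1.00) − (-0.30)(-0.15) = 0.5550
adj(I−A) = [[1.00, 0.30], [0.15, 0.60]]
(I − A)⁻¹ = adj(I−A) / det(I−A) ≈
  [   1.8018     0.5405]
  [   0.2703     1.0811]
First solve x = (I − A)⁻¹ d = adj(I−A)·d / det(I−A); in particular x_1 = (1.00·50 + 0.30·70) / 0.5550 = 71.00 / 0.5550 ≈ 127.92793.
Intermediate flow from 1 to 1: z_11 = a_11 · x_1 = 0.40 × 71.00 / 0.5550 = 28.40 / 0.5550 ≈ 51.171.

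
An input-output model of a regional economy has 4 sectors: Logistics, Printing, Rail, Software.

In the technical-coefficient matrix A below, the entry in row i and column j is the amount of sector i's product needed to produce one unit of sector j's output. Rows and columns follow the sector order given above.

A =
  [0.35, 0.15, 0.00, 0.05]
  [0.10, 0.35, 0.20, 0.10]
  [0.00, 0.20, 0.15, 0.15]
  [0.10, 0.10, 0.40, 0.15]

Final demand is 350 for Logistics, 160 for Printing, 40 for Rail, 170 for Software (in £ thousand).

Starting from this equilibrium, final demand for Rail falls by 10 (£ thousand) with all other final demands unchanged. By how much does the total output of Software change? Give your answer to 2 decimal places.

I − A =
  [   0.65    -0.15     0.00    -0.05]
  [  -0.10     0.65    -0.20    -0.10]
  [   0.00    -0.20     0.85    -0.15]
  [  -0.10    -0.10    -0.40     0.85]
Compute the cofactors C_ij = (−1)^(i+j)·(3×3 minor ij) of I−A; the adjugate is their transpose:
adj(I−A) = Cᵀ =
  [ 0.377125   0.107625   0.045500   0.042875]
  [ 0.077750   0.426375   0.137500   0.079000]
  [ 0.030250   0.121500   0.334625   0.075125]
  [ 0.067750   0.120000   0.179000   0.320375]
det(I−A) = Σ_j (I−A)_1j·C_1j = (0.65)(0.377125) + (-0.15)(0.077750) + (0.00)(0.030250) + (-0.05)(0.067750) = 0.23008125
(I − A)⁻¹ = adj(I−A) / det(I−A) ≈
  [   1.6391     0.4678     0.1978     0.1863]
  [   0.3379     1.8531     0.5976     0.3434]
  [   0.1315     0.5281     1.4544     0.3265]
  [   0.2945     0.5216     0.7780     1.3924]
Δx = (I − A)⁻¹ Δd with Δd having -10 in the Rail component and 0 elsewhere.
So Δx_S = L_SR · (-10), where L_SR = adj(I−A)_SR / det(I−A) = 0.179000 / 0.23008125.
Δx_S = 0.179000 × (-10) / 0.23008125 = -1.79 / 0.23008125 ≈ -7.78.

Δx_S = -7.78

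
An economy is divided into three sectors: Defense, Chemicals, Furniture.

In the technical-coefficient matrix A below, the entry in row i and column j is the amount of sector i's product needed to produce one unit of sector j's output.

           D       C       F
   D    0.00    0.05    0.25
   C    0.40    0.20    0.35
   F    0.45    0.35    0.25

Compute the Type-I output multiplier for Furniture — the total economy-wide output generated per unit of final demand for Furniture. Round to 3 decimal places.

m_F = 4.391

I − A =
  [   1.00    -0.05    -0.25]
  [  -0.40     0.80    -0.35]
  [  -0.45    -0.35     0.75]
Cofactors of I−A, C_ij = (−1)^(i+j)·(minor ij) (rows/columns in the sector order above):
  C_11 = (0.80)(0.75) − (-0.35)(-0.35) = 0.4775
  C_12 = −[(-0.40)(0.75) − (-0.35)(-0.45)] = 0.4575
  C_13 = (-0.40)(-0.35) − (0.80)(-0.45) = 0.5000
  C_21 = −[(-0.05)(0.75) − (-0.25)(-0.35)] = 0.1250
  C_22 = (1.00)(0.75) − (-0.25)(-0.45) = 0.6375
  C_23 = −[(1.00)(-0.35) − (-0.05)(-0.45)] = 0.3725
  C_31 = (-0.05)(-0.35) − (-0.25)(0.80) = 0.2175
  C_32 = −[(1.00)(-0.35) − (-0.25)(-0.40)] = 0.4500
  C_33 = (1.00)(0.80) − (-0.05)(-0.40) = 0.7800
det(I−A) = Σ_j (I−A)_1j·C_1j = (1.00)(0.4775) + (-0.05)(0.4575) + (-0.25)(0.5000) = 0.329625
adj(I−A) = Cᵀ =
  [ 0.4775   0.1250   0.2175]
  [ 0.4575   0.6375   0.4500]
  [ 0.5000   0.3725   0.7800]
(I − A)⁻¹ = adj(I−A) / det(I−A) ≈
  [   1.4486     0.3792     0.6598]
  [   1.3879     1.9340     1.3652]
  [   1.5169     1.1301     2.3663]
The output multiplier for sector j is the column-j sum of the Leontief inverse (I − A)⁻¹ = adj(I−A) / det(I−A).
Column F of adj(I−A): (0.2175, 0.4500, 0.7800); det(I−A) = 0.329625.
m_F = (0.2175 + 0.4500 + 0.7800) / 0.329625 = 1.4475 / 0.329625 ≈ 4.391.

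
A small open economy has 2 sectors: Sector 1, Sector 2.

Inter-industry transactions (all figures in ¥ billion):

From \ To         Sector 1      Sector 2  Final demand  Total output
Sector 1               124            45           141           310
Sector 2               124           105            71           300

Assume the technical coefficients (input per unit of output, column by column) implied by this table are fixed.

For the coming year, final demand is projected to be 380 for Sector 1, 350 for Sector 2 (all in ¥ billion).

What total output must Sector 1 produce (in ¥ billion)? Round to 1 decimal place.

Technical coefficients a_ij = z_ij / X_j:
  a_11 = 124/310 = 0.40, a_21 = 124/310 = 0.40
  a_12 = 45/300 = 0.15, a_22 = 105/300 = 0.35
I − A =
  [   0.60    -0.15]
  [  -0.40     0.65]
det(I−A) = (0.60)(0.65) − (-0.15)(-0.40) = 0.3300
adj(I−A) = [[0.65, 0.15], [0.40, 0.60]]
(I − A)⁻¹ = adj(I−A) / det(I−A) ≈
  [   1.9697     0.4545]
  [   1.2121     1.8182]
x = (I − A)⁻¹ d = adj(I−A)·d / det(I−A), with det(I−A) = 0.3300:
  x_1 = (0.65·380 + 0.15·350) / 0.3300 = 299.50 / 0.3300 ≈ 907.6
  x_2 = (0.40·380 + 0.60·350) / 0.3300 = 362.00 / 0.3300 ≈ 1097.0

x_1 = 907.6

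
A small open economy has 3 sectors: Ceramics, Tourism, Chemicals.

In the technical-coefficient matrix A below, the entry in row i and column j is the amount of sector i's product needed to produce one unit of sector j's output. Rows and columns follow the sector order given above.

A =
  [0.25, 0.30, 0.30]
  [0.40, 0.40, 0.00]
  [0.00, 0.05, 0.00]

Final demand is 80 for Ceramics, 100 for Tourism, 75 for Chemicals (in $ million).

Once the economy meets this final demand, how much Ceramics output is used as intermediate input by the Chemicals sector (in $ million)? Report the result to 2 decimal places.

I − A =
  [   0.75    -0.30    -0.30]
  [  -0.40     0.60     0.00]
  [   0.00    -0.05     1.00]
Cofactors of I−A, C_ij = (−1)^(i+j)·(minor ij) (rows/columns in the sector order above):
  C_11 = (0.60)(1.00) − (0.00)(-0.05) = 0.6000
  C_12 = −[(-0.40)(1.00) − (0.00)(0.00)] = 0.4000
  C_13 = (-0.40)(-0.05) − (0.60)(0.00) = 0.0200
  C_21 = −[(-0.30)(1.00) − (-0.30)(-0.05)] = 0.3150
  C_22 = (0.75)(1.00) − (-0.30)(0.00) = 0.7500
  C_23 = −[(0.75)(-0.05) − (-0.30)(0.00)] = 0.0375
  C_31 = (-0.30)(0.00) − (-0.30)(0.60) = 0.1800
  C_32 = −[(0.75)(0.00) − (-0.30)(-0.40)] = 0.1200
  C_33 = (0.75)(0.60) − (-0.30)(-0.40) = 0.3300
det(I−A) = Σ_j (I−A)_1j·C_1j = (0.75)(0.6000) + (-0.30)(0.4000) + (-0.30)(0.0200) = 0.3240
adj(I−A) = Cᵀ =
  [ 0.6000   0.3150   0.1800]
  [ 0.4000   0.7500   0.1200]
  [ 0.0200   0.0375   0.3300]
(I − A)⁻¹ = adj(I−A) / det(I−A) ≈
  [   1.8519     0.9722     0.5556]
  [   1.2346     2.3148     0.3704]
  [   0.0617     0.1157     1.0185]
First solve x = (I − A)⁻¹ d = adj(I−A)·d / det(I−A); in particular x_3 = (0.0200·80 + 0.0375·100 + 0.3300·75) / 0.3240 = 30.10 / 0.3240 ≈ 92.9012.
Intermediate flow from 1 to 3: z_13 = a_13 · x_3 = 0.30 × 30.10 / 0.3240 = 9.03 / 0.3240 ≈ 27.87.

z_13 = 27.87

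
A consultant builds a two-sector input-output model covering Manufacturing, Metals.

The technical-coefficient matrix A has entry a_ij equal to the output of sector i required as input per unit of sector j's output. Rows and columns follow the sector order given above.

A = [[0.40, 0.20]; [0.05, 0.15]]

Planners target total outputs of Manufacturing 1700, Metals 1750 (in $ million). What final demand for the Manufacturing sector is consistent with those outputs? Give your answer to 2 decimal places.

I − A =
  [   0.60    -0.20]
  [  -0.05     0.85]
d = (I − A) x:
  d_1 = (+0.60)·1700 + (-0.20)·1750 = 670.00
  d_2 = (-0.05)·1700 + (+0.85)·1750 = 1402.50

d_1 = 670.00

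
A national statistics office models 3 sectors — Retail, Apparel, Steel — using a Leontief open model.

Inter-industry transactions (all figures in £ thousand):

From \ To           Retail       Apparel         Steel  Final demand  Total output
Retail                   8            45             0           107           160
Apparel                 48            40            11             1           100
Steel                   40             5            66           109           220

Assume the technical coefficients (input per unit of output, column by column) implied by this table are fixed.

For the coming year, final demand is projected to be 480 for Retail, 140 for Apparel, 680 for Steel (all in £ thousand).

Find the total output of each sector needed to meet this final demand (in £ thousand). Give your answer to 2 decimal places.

x_1 = 876.22, x_2 = 783.14, x_3 = 1340.30

Technical coefficients a_ij = z_ij / X_j:
  a_11 = 8/160 = 0.05, a_21 = 48/160 = 0.30, a_31 = 40/160 = 0.25
  a_12 = 45/100 = 0.45, a_22 = 40/100 = 0.40, a_32 = 5/100 = 0.05
  a_13 = 0/220 = 0.00, a_23 = 11/220 = 0.05, a_33 = 66/220 = 0.30
I − A =
  [   0.95    -0.45     0.00]
  [  -0.30     0.60    -0.05]
  [  -0.25    -0.05     0.70]
Cofactors of I−A, C_ij = (−1)^(i+j)·(minor ij) (rows/columns in the sector order above):
  C_11 = (0.60)(0.70) − (-0.05)(-0.05) = 0.4175
  C_12 = −[(-0.30)(0.70) − (-0.05)(-0.25)] = 0.2225
  C_13 = (-0.30)(-0.05) − (0.60)(-0.25) = 0.1650
  C_21 = −[(-0.45)(0.70) − (0.00)(-0.05)] = 0.3150
  C_22 = (0.95)(0.70) − (0.00)(-0.25) = 0.6650
  C_23 = −[(0.95)(-0.05) − (-0.45)(-0.25)] = 0.1600
  C_31 = (-0.45)(-0.05) − (0.00)(0.60) = 0.0225
  C_32 = −[(0.95)(-0.05) − (0.00)(-0.30)] = 0.0475
  C_33 = (0.95)(0.60) − (-0.45)(-0.30) = 0.4350
det(I−A) = Σ_j (I−A)_1j·C_1j = (0.95)(0.4175) + (-0.45)(0.2225) + (0.00)(0.1650) = 0.2965
adj(I−A) = Cᵀ =
  [ 0.4175   0.3150   0.0225]
  [ 0.2225   0.6650   0.0475]
  [ 0.1650   0.1600   0.4350]
(I − A)⁻¹ = adj(I−A) / det(I−A) ≈
  [   1.4081     1.0624     0.0759]
  [   0.7504     2.2428     0.1602]
  [   0.5565     0.5396     1.4671]
x = (I − A)⁻¹ d = adj(I−A)·d / det(I−A), with det(I−A) = 0.2965:
  x_1 = (0.4175·480 + 0.3150·140 + 0.0225·680) / 0.2965 = 259.80 / 0.2965 ≈ 876.22
  x_2 = (0.2225·480 + 0.6650·140 + 0.0475·680) / 0.2965 = 232.20 / 0.2965 ≈ 783.14
  x_3 = (0.1650·480 + 0.1600·140 + 0.4350·680) / 0.2965 = 397.40 / 0.2965 ≈ 1340.30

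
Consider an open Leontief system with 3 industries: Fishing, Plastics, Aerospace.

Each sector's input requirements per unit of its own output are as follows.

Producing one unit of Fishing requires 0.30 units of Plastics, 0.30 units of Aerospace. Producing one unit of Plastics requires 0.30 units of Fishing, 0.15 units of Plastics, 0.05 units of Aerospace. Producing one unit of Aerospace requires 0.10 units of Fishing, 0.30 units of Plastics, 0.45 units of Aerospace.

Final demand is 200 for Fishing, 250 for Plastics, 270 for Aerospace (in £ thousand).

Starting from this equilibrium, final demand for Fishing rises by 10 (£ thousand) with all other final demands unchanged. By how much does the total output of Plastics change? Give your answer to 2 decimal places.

I − A =
  [   1.00    -0.30    -0.10]
  [  -0.30     0.85    -0.30]
  [  -0.30    -0.05     0.55]
Cofactors of I−A, C_ij = (−1)^(i+j)·(minor ij) (rows/columns in the sector order above):
  C_11 = (0.85)(0.55) − (-0.30)(-0.05) = 0.4525
  C_12 = −[(-0.30)(0.55) − (-0.30)(-0.30)] = 0.2550
  C_13 = (-0.30)(-0.05) − (0.85)(-0.30) = 0.2700
  C_21 = −[(-0.30)(0.55) − (-0.10)(-0.05)] = 0.1700
  C_22 = (1.00)(0.55) − (-0.10)(-0.30) = 0.5200
  C_23 = −[(1.00)(-0.05) − (-0.30)(-0.30)] = 0.1400
  C_31 = (-0.30)(-0.30) − (-0.10)(0.85) = 0.1750
  C_32 = −[(1.00)(-0.30) − (-0.10)(-0.30)] = 0.3300
  C_33 = (1.00)(0.85) − (-0.30)(-0.30) = 0.7600
det(I−A) = Σ_j (I−A)_1j·C_1j = (1.00)(0.4525) + (-0.30)(0.2550) + (-0.10)(0.2700) = 0.3490
adj(I−A) = Cᵀ =
  [ 0.4525   0.1700   0.1750]
  [ 0.2550   0.5200   0.3300]
  [ 0.2700   0.1400   0.7600]
(I − A)⁻¹ = adj(I−A) / det(I−A) ≈
  [   1.2966     0.4871     0.5014]
  [   0.7307     1.4900     0.9456]
  [   0.7736     0.4011     2.1777]
Δx = (I − A)⁻¹ Δd with Δd having +10 in the Fishing component and 0 elsewhere.
So Δx_2 = L_21 · (+10), where L_21 = adj(I−A)_21 / det(I−A) = 0.2550 / 0.3490.
Δx_2 = 0.2550 × (+10) / 0.3490 = 2.55 / 0.3490 ≈ 7.31.

Δx_2 = 7.31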